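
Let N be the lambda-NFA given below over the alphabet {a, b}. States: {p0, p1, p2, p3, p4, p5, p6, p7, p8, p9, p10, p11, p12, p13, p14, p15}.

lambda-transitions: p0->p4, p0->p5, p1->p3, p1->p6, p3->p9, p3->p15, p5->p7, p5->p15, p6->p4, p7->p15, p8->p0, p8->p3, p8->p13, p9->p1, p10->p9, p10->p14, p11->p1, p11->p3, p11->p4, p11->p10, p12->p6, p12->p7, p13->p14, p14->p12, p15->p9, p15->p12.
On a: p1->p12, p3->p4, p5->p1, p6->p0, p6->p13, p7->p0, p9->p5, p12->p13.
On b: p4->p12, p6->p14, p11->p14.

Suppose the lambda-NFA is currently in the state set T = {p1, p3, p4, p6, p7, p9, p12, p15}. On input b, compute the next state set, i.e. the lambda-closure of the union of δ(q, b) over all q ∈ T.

{p1, p3, p4, p6, p7, p9, p12, p14, p15}

p4 on b → {p12}.
p6 on b → {p14}.
No b-transition from p1, p3, p7, p9, p12, p15.
Union after reading b: {p12, p14}.
Now take the lambda-closure:
From p12 via lambda: add p6, p7.
From p6 via lambda: add p4.
From p7 via lambda: add p15.
From p15 via lambda: add p9.
From p9 via lambda: add p1.
From p1 via lambda: add p3.
No new states can be added; the closed set is {p1, p3, p4, p6, p7, p9, p12, p14, p15}.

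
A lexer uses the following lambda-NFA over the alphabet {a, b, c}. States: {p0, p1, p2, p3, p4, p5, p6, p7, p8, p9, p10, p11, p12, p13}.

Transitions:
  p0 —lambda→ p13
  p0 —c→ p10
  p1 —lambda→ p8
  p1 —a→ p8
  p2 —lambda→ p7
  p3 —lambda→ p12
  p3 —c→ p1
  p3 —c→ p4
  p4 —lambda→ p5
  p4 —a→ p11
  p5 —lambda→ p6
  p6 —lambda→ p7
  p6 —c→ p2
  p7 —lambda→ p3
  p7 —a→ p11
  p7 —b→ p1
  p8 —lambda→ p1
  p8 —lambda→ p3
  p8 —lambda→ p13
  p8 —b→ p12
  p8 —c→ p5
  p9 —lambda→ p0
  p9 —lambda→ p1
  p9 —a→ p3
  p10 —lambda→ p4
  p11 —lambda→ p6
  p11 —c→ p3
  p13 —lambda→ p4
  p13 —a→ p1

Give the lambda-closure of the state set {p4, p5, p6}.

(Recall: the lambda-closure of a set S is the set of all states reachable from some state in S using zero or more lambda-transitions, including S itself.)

{p3, p4, p5, p6, p7, p12}

Start with {p4, p5, p6}.
From p6 via lambda: add p7.
From p7 via lambda: add p3.
From p3 via lambda: add p12.
No new states can be added; the closed set is {p3, p4, p5, p6, p7, p12}.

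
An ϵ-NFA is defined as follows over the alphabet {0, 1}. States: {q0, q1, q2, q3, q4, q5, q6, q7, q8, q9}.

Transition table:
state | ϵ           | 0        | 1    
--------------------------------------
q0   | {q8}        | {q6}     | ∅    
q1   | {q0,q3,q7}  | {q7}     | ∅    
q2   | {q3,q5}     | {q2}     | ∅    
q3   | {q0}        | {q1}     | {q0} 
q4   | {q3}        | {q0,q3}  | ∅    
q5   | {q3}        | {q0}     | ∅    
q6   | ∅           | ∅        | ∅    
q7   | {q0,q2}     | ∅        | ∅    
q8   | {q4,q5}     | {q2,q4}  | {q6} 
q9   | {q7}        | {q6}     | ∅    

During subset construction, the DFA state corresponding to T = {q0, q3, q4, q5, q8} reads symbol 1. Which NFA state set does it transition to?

{q0, q3, q4, q5, q6, q8}

q3 on 1 → {q0}.
q8 on 1 → {q6}.
No 1-transition from q0, q4, q5.
Union after reading 1: {q0, q6}.
Now take the ϵ-closure:
From q0 via ϵ: add q8.
From q8 via ϵ: add q4, q5.
From q4 via ϵ: add q3.
No new states can be added; the closed set is {q0, q3, q4, q5, q6, q8}.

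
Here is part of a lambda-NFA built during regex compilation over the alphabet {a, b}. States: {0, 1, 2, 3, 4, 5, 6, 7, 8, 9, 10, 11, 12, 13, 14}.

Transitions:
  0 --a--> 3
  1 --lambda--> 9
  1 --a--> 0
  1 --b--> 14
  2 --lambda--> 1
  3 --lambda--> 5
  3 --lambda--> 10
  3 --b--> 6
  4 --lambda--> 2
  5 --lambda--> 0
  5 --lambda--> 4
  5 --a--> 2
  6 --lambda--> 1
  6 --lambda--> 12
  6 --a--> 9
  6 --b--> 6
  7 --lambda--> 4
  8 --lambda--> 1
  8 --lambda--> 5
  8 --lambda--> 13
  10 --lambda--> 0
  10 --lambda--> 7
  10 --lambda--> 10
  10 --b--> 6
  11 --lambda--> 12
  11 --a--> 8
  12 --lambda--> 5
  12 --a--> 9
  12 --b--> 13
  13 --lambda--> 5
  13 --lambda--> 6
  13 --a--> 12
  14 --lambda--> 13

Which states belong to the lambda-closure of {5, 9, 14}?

Start with {5, 9, 14}.
From 5 via lambda: add 0, 4.
From 14 via lambda: add 13.
From 4 via lambda: add 2.
From 13 via lambda: add 6.
From 2 via lambda: add 1.
From 6 via lambda: add 12.
No new states can be added; the closed set is {0, 1, 2, 4, 5, 6, 9, 12, 13, 14}.

{0, 1, 2, 4, 5, 6, 9, 12, 13, 14}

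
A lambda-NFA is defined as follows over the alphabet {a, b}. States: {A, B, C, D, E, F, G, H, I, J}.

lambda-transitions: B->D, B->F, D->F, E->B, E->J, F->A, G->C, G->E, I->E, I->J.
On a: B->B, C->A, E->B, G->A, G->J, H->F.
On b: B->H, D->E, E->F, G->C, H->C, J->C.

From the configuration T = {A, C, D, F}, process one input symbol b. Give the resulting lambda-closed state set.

{A, B, D, E, F, J}

D on b → {E}.
No b-transition from A, C, F.
Union after reading b: {E}.
Now take the lambda-closure:
From E via lambda: add B, J.
From B via lambda: add D, F.
From F via lambda: add A.
No new states can be added; the closed set is {A, B, D, E, F, J}.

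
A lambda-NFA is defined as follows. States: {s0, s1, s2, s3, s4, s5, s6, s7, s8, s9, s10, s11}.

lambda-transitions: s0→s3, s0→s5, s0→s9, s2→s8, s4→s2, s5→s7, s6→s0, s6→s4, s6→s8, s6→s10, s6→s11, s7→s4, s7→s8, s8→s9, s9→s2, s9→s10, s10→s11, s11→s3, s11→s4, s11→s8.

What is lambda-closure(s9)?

Start with {s9}.
From s9 via lambda: add s2, s10.
From s2 via lambda: add s8.
From s10 via lambda: add s11.
From s11 via lambda: add s3, s4.
No new states can be added; the closed set is {s2, s3, s4, s8, s9, s10, s11}.

{s2, s3, s4, s8, s9, s10, s11}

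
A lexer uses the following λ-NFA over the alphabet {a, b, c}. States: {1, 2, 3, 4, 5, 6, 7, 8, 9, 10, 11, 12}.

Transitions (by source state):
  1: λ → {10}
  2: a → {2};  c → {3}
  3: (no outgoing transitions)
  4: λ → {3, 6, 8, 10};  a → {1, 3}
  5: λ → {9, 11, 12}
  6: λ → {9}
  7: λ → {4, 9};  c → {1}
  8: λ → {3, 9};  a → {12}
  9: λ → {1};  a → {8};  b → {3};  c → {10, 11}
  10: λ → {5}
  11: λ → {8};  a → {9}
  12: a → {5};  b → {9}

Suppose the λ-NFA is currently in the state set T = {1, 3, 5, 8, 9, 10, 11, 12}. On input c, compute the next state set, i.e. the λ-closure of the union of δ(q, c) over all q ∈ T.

{1, 3, 5, 8, 9, 10, 11, 12}

9 on c → {10, 11}.
No c-transition from 1, 3, 5, 8, 10, 11, 12.
Union after reading c: {10, 11}.
Now take the λ-closure:
From 10 via λ: add 5.
From 11 via λ: add 8.
From 5 via λ: add 9, 12.
From 8 via λ: add 3.
From 9 via λ: add 1.
No new states can be added; the closed set is {1, 3, 5, 8, 9, 10, 11, 12}.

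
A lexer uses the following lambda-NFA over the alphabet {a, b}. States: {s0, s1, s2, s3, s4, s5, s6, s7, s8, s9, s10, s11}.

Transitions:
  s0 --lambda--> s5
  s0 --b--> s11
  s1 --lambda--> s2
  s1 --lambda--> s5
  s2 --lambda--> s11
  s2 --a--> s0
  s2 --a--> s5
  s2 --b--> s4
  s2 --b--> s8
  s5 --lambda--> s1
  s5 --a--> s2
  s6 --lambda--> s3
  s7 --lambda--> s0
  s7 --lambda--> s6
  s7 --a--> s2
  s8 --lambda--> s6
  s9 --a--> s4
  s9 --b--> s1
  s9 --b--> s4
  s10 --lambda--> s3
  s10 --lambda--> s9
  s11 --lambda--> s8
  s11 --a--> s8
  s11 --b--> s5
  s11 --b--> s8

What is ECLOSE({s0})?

{s0, s1, s2, s3, s5, s6, s8, s11}

Start with {s0}.
From s0 via lambda: add s5.
From s5 via lambda: add s1.
From s1 via lambda: add s2.
From s2 via lambda: add s11.
From s11 via lambda: add s8.
From s8 via lambda: add s6.
From s6 via lambda: add s3.
No new states can be added; the closed set is {s0, s1, s2, s3, s5, s6, s8, s11}.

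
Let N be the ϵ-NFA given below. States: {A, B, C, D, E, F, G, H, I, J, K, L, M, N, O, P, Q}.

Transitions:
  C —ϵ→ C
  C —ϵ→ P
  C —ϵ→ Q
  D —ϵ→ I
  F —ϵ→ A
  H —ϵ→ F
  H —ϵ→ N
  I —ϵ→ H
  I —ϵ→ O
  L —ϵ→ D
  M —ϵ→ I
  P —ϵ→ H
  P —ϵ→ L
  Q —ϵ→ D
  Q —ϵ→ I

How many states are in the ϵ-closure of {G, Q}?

9

Start with {G, Q}.
From Q via ϵ: add D, I.
From I via ϵ: add H, O.
From H via ϵ: add F, N.
From F via ϵ: add A.
ϵ-closure = {A, D, F, G, H, I, N, O, Q}, which has 9 states.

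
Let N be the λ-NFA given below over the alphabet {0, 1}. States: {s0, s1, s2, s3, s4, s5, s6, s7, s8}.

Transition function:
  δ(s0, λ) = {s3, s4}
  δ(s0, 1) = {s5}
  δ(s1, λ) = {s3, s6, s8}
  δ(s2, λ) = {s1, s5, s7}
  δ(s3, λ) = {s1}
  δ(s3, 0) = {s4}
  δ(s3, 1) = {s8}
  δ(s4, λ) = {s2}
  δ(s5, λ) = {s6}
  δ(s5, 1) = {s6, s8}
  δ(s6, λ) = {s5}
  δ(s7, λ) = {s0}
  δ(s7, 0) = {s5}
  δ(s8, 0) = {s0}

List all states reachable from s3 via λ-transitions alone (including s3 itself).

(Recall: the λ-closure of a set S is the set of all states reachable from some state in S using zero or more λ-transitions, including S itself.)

{s1, s3, s5, s6, s8}

Start with {s3}.
From s3 via λ: add s1.
From s1 via λ: add s6, s8.
From s6 via λ: add s5.
No new states can be added; the closed set is {s1, s3, s5, s6, s8}.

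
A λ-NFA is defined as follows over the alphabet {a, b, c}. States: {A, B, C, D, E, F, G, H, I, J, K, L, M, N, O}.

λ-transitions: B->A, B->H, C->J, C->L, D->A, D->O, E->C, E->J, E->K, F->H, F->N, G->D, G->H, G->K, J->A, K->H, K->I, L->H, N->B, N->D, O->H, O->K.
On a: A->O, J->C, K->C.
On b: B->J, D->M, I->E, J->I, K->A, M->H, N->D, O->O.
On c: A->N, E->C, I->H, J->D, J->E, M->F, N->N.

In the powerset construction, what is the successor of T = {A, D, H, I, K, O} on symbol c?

A on c → {N}.
I on c → {H}.
No c-transition from D, H, K, O.
Union after reading c: {H, N}.
Now take the λ-closure:
From N via λ: add B, D.
From B via λ: add A.
From D via λ: add O.
From O via λ: add K.
From K via λ: add I.
No new states can be added; the closed set is {A, B, D, H, I, K, N, O}.

{A, B, D, H, I, K, N, O}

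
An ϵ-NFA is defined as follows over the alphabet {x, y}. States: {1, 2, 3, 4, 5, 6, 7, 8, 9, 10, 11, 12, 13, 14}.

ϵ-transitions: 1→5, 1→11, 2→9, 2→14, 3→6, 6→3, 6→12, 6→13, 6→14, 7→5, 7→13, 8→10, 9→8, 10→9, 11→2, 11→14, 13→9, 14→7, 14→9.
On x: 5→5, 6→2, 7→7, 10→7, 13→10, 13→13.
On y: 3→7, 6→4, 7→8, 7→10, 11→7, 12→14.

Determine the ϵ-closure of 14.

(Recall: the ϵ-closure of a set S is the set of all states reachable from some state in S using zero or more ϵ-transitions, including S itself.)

Start with {14}.
From 14 via ϵ: add 7, 9.
From 7 via ϵ: add 5, 13.
From 9 via ϵ: add 8.
From 8 via ϵ: add 10.
No new states can be added; the closed set is {5, 7, 8, 9, 10, 13, 14}.

{5, 7, 8, 9, 10, 13, 14}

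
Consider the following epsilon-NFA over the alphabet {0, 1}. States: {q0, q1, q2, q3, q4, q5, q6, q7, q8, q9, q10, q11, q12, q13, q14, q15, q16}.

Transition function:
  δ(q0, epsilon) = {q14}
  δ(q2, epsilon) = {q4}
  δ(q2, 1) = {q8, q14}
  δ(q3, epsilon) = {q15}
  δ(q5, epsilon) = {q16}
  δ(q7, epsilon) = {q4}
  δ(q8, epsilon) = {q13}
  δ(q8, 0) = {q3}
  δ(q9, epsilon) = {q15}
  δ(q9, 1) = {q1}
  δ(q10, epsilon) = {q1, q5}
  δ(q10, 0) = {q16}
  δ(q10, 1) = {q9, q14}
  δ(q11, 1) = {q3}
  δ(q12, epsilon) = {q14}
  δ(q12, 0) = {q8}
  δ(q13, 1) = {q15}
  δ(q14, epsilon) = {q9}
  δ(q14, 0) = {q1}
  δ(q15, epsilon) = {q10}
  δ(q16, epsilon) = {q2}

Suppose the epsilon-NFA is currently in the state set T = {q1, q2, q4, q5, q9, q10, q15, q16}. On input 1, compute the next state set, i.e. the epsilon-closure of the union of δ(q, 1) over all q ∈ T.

{q1, q2, q4, q5, q8, q9, q10, q13, q14, q15, q16}

q2 on 1 → {q8, q14}.
q9 on 1 → {q1}.
q10 on 1 → {q9, q14}.
No 1-transition from q1, q4, q5, q15, q16.
Union after reading 1: {q1, q8, q9, q14}.
Now take the epsilon-closure:
From q8 via epsilon: add q13.
From q9 via epsilon: add q15.
From q15 via epsilon: add q10.
From q10 via epsilon: add q5.
From q5 via epsilon: add q16.
From q16 via epsilon: add q2.
From q2 via epsilon: add q4.
No new states can be added; the closed set is {q1, q2, q4, q5, q8, q9, q10, q13, q14, q15, q16}.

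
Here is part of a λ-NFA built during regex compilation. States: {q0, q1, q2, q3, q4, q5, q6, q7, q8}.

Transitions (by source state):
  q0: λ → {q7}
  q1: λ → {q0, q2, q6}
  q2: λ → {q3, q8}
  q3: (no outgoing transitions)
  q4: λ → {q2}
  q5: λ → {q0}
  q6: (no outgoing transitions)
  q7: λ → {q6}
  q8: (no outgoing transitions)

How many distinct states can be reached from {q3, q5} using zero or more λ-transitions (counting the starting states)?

5

Start with {q3, q5}.
From q5 via λ: add q0.
From q0 via λ: add q7.
From q7 via λ: add q6.
λ-closure = {q0, q3, q5, q6, q7}, which has 5 states.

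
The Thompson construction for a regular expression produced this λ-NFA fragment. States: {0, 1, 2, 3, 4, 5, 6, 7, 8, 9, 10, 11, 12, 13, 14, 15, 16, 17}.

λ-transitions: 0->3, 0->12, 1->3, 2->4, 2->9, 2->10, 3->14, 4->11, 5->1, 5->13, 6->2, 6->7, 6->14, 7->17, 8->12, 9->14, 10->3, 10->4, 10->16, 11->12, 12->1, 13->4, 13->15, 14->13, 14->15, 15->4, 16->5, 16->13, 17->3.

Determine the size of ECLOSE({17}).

Start with {17}.
From 17 via λ: add 3.
From 3 via λ: add 14.
From 14 via λ: add 13, 15.
From 13 via λ: add 4.
From 4 via λ: add 11.
From 11 via λ: add 12.
From 12 via λ: add 1.
λ-closure = {1, 3, 4, 11, 12, 13, 14, 15, 17}, which has 9 states.

9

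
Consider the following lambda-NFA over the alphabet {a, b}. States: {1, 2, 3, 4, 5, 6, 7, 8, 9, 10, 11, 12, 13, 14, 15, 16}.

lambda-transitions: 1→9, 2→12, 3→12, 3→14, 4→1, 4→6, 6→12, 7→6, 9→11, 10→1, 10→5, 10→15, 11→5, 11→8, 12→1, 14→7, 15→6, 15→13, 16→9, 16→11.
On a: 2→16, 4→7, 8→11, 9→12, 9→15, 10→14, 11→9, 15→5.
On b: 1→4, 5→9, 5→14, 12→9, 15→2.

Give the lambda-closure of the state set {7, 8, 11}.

{1, 5, 6, 7, 8, 9, 11, 12}

Start with {7, 8, 11}.
From 7 via lambda: add 6.
From 11 via lambda: add 5.
From 6 via lambda: add 12.
From 12 via lambda: add 1.
From 1 via lambda: add 9.
No new states can be added; the closed set is {1, 5, 6, 7, 8, 9, 11, 12}.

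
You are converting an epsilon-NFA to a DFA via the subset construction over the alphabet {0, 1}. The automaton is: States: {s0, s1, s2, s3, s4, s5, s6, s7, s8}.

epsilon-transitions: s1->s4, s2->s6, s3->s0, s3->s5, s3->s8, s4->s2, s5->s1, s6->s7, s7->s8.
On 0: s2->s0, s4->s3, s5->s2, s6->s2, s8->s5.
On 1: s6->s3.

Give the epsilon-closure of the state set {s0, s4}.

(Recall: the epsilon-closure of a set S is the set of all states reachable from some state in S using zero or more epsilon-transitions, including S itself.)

{s0, s2, s4, s6, s7, s8}

Start with {s0, s4}.
From s4 via epsilon: add s2.
From s2 via epsilon: add s6.
From s6 via epsilon: add s7.
From s7 via epsilon: add s8.
No new states can be added; the closed set is {s0, s2, s4, s6, s7, s8}.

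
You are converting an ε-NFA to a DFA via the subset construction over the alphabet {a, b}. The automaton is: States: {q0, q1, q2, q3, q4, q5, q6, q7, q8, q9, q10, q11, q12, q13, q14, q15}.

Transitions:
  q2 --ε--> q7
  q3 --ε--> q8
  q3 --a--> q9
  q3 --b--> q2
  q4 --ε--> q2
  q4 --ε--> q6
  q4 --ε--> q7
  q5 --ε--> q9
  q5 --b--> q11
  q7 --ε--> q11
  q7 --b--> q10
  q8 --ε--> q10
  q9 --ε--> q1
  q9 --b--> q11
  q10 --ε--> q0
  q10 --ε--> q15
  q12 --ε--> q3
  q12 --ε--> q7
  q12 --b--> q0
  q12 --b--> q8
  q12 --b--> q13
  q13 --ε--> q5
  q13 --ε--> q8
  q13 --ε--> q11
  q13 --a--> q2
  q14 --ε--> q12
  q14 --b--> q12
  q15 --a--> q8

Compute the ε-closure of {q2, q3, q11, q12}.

{q0, q2, q3, q7, q8, q10, q11, q12, q15}

Start with {q2, q3, q11, q12}.
From q2 via ε: add q7.
From q3 via ε: add q8.
From q8 via ε: add q10.
From q10 via ε: add q0, q15.
No new states can be added; the closed set is {q0, q2, q3, q7, q8, q10, q11, q12, q15}.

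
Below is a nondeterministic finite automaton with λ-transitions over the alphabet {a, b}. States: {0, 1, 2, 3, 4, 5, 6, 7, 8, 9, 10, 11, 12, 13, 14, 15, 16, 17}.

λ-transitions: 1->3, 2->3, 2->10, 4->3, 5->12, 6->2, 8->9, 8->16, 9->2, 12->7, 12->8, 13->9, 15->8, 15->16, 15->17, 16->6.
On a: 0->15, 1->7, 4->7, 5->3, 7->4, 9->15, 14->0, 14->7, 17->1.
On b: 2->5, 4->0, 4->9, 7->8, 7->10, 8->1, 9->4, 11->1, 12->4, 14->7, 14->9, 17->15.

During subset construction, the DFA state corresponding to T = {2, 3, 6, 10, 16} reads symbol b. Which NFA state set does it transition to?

{2, 3, 5, 6, 7, 8, 9, 10, 12, 16}

2 on b → {5}.
No b-transition from 3, 6, 10, 16.
Union after reading b: {5}.
Now take the λ-closure:
From 5 via λ: add 12.
From 12 via λ: add 7, 8.
From 8 via λ: add 9, 16.
From 9 via λ: add 2.
From 16 via λ: add 6.
From 2 via λ: add 3, 10.
No new states can be added; the closed set is {2, 3, 5, 6, 7, 8, 9, 10, 12, 16}.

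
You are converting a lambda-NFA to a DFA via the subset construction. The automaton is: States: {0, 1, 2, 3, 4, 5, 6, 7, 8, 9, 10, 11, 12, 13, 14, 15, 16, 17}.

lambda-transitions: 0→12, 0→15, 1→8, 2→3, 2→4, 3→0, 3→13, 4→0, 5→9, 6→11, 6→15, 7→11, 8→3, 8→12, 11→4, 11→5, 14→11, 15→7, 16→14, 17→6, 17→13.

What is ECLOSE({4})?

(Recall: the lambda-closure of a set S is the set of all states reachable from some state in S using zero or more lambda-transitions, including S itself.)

{0, 4, 5, 7, 9, 11, 12, 15}

Start with {4}.
From 4 via lambda: add 0.
From 0 via lambda: add 12, 15.
From 15 via lambda: add 7.
From 7 via lambda: add 11.
From 11 via lambda: add 5.
From 5 via lambda: add 9.
No new states can be added; the closed set is {0, 4, 5, 7, 9, 11, 12, 15}.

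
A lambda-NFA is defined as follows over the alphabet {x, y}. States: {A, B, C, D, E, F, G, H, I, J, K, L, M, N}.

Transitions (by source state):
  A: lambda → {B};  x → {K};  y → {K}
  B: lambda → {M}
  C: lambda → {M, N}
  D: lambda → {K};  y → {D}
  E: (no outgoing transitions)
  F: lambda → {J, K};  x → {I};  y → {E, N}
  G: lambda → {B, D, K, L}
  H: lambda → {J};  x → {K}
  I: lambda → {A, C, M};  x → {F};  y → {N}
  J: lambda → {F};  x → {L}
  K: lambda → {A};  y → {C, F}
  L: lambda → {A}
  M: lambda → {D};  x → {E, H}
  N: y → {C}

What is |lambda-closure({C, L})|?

8

Start with {C, L}.
From C via lambda: add M, N.
From L via lambda: add A.
From A via lambda: add B.
From M via lambda: add D.
From D via lambda: add K.
lambda-closure = {A, B, C, D, K, L, M, N}, which has 8 states.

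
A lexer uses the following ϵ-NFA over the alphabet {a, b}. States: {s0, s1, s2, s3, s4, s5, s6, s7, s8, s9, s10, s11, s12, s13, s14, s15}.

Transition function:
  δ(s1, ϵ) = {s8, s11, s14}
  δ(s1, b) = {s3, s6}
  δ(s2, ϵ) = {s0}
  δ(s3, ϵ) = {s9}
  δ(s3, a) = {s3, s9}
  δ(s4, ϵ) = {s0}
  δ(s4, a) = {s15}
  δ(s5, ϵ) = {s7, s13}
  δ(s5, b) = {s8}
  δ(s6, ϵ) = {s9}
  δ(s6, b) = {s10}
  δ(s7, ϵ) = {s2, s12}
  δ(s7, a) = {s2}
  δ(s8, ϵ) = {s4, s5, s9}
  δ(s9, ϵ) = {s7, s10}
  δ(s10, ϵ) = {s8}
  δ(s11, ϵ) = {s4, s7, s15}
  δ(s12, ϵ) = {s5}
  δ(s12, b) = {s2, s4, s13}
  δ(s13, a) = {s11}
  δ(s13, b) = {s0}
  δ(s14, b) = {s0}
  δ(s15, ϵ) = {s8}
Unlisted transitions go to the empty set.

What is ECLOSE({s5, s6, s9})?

{s0, s2, s4, s5, s6, s7, s8, s9, s10, s12, s13}

Start with {s5, s6, s9}.
From s5 via ϵ: add s7, s13.
From s9 via ϵ: add s10.
From s7 via ϵ: add s2, s12.
From s10 via ϵ: add s8.
From s2 via ϵ: add s0.
From s8 via ϵ: add s4.
No new states can be added; the closed set is {s0, s2, s4, s5, s6, s7, s8, s9, s10, s12, s13}.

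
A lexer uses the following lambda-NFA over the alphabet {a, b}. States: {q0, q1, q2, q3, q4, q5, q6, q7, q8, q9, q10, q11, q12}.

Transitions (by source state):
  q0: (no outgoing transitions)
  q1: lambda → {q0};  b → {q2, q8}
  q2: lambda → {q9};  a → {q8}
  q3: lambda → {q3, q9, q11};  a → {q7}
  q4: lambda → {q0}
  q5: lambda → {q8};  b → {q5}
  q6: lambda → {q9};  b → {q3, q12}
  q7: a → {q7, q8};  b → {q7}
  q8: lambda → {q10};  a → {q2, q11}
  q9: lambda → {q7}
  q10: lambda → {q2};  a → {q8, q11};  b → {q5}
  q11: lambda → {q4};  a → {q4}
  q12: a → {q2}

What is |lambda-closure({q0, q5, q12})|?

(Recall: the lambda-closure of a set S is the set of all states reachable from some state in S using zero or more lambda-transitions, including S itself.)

8

Start with {q0, q5, q12}.
From q5 via lambda: add q8.
From q8 via lambda: add q10.
From q10 via lambda: add q2.
From q2 via lambda: add q9.
From q9 via lambda: add q7.
lambda-closure = {q0, q2, q5, q7, q8, q9, q10, q12}, which has 8 states.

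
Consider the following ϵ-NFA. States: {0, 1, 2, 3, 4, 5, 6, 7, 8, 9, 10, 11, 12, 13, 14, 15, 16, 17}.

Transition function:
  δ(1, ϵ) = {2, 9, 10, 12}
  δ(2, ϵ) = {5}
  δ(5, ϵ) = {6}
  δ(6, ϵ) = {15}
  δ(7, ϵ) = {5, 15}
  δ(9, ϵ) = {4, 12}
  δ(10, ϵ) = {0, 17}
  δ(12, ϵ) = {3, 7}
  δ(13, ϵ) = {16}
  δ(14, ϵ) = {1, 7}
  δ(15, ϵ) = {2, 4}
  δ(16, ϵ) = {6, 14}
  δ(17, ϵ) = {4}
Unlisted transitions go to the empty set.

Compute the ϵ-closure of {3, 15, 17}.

Start with {3, 15, 17}.
From 15 via ϵ: add 2, 4.
From 2 via ϵ: add 5.
From 5 via ϵ: add 6.
No new states can be added; the closed set is {2, 3, 4, 5, 6, 15, 17}.

{2, 3, 4, 5, 6, 15, 17}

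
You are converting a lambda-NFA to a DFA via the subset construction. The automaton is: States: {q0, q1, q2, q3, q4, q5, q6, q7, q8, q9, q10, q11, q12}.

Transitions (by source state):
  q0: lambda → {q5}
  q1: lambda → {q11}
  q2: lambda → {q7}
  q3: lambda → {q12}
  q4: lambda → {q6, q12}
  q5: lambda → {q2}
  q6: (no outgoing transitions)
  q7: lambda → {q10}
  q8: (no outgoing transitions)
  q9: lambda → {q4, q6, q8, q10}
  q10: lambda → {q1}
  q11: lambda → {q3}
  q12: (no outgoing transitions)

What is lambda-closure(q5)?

{q1, q2, q3, q5, q7, q10, q11, q12}

Start with {q5}.
From q5 via lambda: add q2.
From q2 via lambda: add q7.
From q7 via lambda: add q10.
From q10 via lambda: add q1.
From q1 via lambda: add q11.
From q11 via lambda: add q3.
From q3 via lambda: add q12.
No new states can be added; the closed set is {q1, q2, q3, q5, q7, q10, q11, q12}.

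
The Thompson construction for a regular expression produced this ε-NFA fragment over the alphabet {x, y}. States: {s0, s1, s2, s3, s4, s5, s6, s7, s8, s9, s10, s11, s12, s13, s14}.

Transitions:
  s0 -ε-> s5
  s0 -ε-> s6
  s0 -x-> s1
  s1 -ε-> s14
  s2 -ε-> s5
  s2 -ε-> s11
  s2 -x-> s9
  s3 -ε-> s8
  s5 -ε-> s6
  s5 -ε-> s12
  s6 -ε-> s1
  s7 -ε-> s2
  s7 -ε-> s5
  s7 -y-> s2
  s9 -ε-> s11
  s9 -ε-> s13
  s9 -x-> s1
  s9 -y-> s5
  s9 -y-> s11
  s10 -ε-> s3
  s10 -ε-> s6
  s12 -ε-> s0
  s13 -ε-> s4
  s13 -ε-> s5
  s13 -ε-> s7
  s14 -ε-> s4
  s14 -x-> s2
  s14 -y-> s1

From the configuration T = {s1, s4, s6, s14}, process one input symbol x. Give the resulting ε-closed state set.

{s0, s1, s2, s4, s5, s6, s11, s12, s14}

s14 on x → {s2}.
No x-transition from s1, s4, s6.
Union after reading x: {s2}.
Now take the ε-closure:
From s2 via ε: add s5, s11.
From s5 via ε: add s6, s12.
From s6 via ε: add s1.
From s12 via ε: add s0.
From s1 via ε: add s14.
From s14 via ε: add s4.
No new states can be added; the closed set is {s0, s1, s2, s4, s5, s6, s11, s12, s14}.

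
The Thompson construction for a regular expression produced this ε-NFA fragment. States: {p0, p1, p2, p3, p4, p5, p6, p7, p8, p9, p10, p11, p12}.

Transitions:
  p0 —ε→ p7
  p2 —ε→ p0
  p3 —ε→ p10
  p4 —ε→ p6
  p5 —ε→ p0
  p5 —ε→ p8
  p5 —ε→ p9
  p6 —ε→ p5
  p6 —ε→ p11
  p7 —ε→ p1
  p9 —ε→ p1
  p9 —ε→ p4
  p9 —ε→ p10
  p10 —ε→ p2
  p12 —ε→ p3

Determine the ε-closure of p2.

{p0, p1, p2, p7}

Start with {p2}.
From p2 via ε: add p0.
From p0 via ε: add p7.
From p7 via ε: add p1.
No new states can be added; the closed set is {p0, p1, p2, p7}.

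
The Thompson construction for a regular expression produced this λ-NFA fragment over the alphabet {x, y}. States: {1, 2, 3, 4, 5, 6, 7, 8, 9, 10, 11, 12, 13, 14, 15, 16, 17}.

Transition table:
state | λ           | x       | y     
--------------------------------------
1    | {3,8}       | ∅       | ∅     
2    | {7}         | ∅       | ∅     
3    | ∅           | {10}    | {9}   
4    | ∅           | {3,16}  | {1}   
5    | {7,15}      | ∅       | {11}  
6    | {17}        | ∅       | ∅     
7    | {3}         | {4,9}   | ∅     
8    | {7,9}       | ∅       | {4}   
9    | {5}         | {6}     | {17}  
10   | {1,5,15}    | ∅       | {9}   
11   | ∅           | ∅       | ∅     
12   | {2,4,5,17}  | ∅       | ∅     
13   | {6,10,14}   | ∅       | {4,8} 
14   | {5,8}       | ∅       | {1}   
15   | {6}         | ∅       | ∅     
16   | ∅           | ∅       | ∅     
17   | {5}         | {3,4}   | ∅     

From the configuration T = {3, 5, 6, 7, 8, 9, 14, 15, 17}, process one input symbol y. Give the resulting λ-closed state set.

3 on y → {9}.
5 on y → {11}.
8 on y → {4}.
9 on y → {17}.
14 on y → {1}.
No y-transition from 6, 7, 15, 17.
Union after reading y: {1, 4, 9, 11, 17}.
Now take the λ-closure:
From 1 via λ: add 3, 8.
From 9 via λ: add 5.
From 5 via λ: add 7, 15.
From 15 via λ: add 6.
No new states can be added; the closed set is {1, 3, 4, 5, 6, 7, 8, 9, 11, 15, 17}.

{1, 3, 4, 5, 6, 7, 8, 9, 11, 15, 17}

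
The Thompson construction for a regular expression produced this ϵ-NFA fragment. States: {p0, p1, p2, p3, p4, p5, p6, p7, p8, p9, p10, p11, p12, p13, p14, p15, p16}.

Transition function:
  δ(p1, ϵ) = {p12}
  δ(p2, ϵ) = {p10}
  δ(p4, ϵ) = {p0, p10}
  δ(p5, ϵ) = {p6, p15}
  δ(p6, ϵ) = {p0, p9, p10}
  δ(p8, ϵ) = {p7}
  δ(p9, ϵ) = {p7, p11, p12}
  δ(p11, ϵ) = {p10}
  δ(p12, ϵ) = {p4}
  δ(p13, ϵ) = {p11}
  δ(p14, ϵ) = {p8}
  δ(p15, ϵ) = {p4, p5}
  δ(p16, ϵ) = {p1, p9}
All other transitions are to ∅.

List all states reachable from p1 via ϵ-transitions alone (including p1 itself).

{p0, p1, p4, p10, p12}

Start with {p1}.
From p1 via ϵ: add p12.
From p12 via ϵ: add p4.
From p4 via ϵ: add p0, p10.
No new states can be added; the closed set is {p0, p1, p4, p10, p12}.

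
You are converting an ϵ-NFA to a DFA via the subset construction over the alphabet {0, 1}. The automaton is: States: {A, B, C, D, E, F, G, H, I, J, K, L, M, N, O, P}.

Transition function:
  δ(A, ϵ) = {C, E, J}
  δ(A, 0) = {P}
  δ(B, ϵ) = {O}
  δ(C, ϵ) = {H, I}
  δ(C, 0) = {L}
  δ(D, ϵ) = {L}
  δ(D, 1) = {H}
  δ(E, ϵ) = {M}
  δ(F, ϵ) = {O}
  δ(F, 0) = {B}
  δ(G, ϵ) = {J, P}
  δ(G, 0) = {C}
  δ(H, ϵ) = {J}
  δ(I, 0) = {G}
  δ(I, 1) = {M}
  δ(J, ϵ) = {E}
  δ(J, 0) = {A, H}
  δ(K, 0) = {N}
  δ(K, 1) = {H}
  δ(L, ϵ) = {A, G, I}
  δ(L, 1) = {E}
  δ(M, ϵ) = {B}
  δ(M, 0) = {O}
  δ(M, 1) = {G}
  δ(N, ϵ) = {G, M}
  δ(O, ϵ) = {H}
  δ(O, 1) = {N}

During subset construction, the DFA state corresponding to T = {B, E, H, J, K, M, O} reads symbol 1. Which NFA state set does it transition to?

K on 1 → {H}.
M on 1 → {G}.
O on 1 → {N}.
No 1-transition from B, E, H, J.
Union after reading 1: {G, H, N}.
Now take the ϵ-closure:
From G via ϵ: add J, P.
From N via ϵ: add M.
From J via ϵ: add E.
From M via ϵ: add B.
From B via ϵ: add O.
No new states can be added; the closed set is {B, E, G, H, J, M, N, O, P}.

{B, E, G, H, J, M, N, O, P}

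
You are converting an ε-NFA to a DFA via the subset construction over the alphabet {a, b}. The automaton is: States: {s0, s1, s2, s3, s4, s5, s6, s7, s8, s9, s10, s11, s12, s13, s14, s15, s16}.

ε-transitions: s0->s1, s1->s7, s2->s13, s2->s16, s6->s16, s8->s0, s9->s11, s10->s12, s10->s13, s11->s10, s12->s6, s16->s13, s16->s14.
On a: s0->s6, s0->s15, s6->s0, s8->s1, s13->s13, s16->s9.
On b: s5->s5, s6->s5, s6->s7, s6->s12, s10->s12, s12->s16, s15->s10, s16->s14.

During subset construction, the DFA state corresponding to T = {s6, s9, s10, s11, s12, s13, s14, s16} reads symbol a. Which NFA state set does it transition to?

s6 on a → {s0}.
s13 on a → {s13}.
s16 on a → {s9}.
No a-transition from s9, s10, s11, s12, s14.
Union after reading a: {s0, s9, s13}.
Now take the ε-closure:
From s0 via ε: add s1.
From s9 via ε: add s11.
From s1 via ε: add s7.
From s11 via ε: add s10.
From s10 via ε: add s12.
From s12 via ε: add s6.
From s6 via ε: add s16.
From s16 via ε: add s14.
No new states can be added; the closed set is {s0, s1, s6, s7, s9, s10, s11, s12, s13, s14, s16}.

{s0, s1, s6, s7, s9, s10, s11, s12, s13, s14, s16}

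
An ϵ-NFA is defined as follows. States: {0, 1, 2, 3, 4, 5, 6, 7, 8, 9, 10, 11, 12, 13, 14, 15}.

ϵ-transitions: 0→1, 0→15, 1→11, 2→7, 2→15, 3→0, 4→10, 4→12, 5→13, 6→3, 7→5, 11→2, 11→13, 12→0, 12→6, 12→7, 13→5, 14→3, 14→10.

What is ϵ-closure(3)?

{0, 1, 2, 3, 5, 7, 11, 13, 15}

Start with {3}.
From 3 via ϵ: add 0.
From 0 via ϵ: add 1, 15.
From 1 via ϵ: add 11.
From 11 via ϵ: add 2, 13.
From 2 via ϵ: add 7.
From 13 via ϵ: add 5.
No new states can be added; the closed set is {0, 1, 2, 3, 5, 7, 11, 13, 15}.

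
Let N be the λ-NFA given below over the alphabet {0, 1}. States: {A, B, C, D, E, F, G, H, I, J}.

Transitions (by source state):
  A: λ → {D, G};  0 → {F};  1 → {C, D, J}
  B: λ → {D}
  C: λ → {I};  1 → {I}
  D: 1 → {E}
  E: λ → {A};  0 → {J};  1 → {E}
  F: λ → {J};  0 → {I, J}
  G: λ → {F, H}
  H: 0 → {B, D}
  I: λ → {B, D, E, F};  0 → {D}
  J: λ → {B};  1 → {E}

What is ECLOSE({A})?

Start with {A}.
From A via λ: add D, G.
From G via λ: add F, H.
From F via λ: add J.
From J via λ: add B.
No new states can be added; the closed set is {A, B, D, F, G, H, J}.

{A, B, D, F, G, H, J}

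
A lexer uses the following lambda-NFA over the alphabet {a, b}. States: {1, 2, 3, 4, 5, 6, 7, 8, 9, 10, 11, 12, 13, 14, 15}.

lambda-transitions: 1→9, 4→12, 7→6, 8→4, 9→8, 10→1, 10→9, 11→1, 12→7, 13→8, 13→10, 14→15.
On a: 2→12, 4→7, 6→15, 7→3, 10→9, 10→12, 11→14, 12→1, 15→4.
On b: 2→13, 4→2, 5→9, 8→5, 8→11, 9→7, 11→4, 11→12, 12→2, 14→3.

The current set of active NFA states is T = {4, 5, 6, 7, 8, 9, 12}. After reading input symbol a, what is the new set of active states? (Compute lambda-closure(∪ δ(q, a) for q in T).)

{1, 3, 4, 6, 7, 8, 9, 12, 15}

4 on a → {7}.
6 on a → {15}.
7 on a → {3}.
12 on a → {1}.
No a-transition from 5, 8, 9.
Union after reading a: {1, 3, 7, 15}.
Now take the lambda-closure:
From 1 via lambda: add 9.
From 7 via lambda: add 6.
From 9 via lambda: add 8.
From 8 via lambda: add 4.
From 4 via lambda: add 12.
No new states can be added; the closed set is {1, 3, 4, 6, 7, 8, 9, 12, 15}.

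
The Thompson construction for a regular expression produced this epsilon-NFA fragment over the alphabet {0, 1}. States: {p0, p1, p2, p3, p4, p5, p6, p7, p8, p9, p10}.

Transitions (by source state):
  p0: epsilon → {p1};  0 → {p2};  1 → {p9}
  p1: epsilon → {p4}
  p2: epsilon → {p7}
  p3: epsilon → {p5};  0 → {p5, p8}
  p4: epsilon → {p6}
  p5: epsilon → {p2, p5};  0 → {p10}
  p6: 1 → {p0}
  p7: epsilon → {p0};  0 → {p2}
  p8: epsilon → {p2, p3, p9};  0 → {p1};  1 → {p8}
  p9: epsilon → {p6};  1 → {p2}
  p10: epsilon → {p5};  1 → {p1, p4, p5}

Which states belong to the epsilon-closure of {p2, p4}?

{p0, p1, p2, p4, p6, p7}

Start with {p2, p4}.
From p2 via epsilon: add p7.
From p4 via epsilon: add p6.
From p7 via epsilon: add p0.
From p0 via epsilon: add p1.
No new states can be added; the closed set is {p0, p1, p2, p4, p6, p7}.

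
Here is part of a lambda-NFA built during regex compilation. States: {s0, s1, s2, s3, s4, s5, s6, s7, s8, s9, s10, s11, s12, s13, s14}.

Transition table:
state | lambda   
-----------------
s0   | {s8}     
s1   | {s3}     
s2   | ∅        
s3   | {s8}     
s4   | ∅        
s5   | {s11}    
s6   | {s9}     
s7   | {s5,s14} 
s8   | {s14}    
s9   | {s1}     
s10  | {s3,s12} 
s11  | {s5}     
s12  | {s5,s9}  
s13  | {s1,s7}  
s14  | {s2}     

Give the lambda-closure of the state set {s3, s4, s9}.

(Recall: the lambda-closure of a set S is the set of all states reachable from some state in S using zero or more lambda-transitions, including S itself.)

Start with {s3, s4, s9}.
From s3 via lambda: add s8.
From s9 via lambda: add s1.
From s8 via lambda: add s14.
From s14 via lambda: add s2.
No new states can be added; the closed set is {s1, s2, s3, s4, s8, s9, s14}.

{s1, s2, s3, s4, s8, s9, s14}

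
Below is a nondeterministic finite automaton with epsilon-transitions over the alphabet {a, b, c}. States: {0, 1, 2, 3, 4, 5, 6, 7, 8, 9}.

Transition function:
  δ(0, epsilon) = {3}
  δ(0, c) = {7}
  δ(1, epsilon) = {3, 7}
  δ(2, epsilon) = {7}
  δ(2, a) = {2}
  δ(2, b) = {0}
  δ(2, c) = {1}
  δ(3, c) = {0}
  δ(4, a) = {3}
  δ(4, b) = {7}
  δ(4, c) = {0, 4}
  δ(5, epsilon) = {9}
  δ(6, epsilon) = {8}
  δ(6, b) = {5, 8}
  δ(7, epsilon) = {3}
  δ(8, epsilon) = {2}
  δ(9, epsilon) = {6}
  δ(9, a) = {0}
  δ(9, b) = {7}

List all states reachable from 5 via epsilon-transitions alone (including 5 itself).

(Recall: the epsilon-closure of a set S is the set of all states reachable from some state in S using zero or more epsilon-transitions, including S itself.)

Start with {5}.
From 5 via epsilon: add 9.
From 9 via epsilon: add 6.
From 6 via epsilon: add 8.
From 8 via epsilon: add 2.
From 2 via epsilon: add 7.
From 7 via epsilon: add 3.
No new states can be added; the closed set is {2, 3, 5, 6, 7, 8, 9}.

{2, 3, 5, 6, 7, 8, 9}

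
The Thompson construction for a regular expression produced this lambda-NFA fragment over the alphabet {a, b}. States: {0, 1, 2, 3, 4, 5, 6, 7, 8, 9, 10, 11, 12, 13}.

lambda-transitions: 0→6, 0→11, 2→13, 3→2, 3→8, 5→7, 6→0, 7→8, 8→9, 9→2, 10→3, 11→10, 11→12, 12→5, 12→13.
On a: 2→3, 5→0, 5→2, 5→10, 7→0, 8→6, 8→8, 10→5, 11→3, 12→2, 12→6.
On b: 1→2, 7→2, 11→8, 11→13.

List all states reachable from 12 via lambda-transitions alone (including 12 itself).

Start with {12}.
From 12 via lambda: add 5, 13.
From 5 via lambda: add 7.
From 7 via lambda: add 8.
From 8 via lambda: add 9.
From 9 via lambda: add 2.
No new states can be added; the closed set is {2, 5, 7, 8, 9, 12, 13}.

{2, 5, 7, 8, 9, 12, 13}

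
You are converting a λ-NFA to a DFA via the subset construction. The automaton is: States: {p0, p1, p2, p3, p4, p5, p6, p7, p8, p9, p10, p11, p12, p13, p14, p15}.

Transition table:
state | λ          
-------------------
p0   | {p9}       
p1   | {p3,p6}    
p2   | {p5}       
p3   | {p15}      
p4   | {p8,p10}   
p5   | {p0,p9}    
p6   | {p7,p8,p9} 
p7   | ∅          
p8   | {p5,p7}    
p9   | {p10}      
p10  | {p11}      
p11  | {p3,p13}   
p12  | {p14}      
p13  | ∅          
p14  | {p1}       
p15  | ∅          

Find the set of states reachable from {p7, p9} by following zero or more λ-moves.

{p3, p7, p9, p10, p11, p13, p15}

Start with {p7, p9}.
From p9 via λ: add p10.
From p10 via λ: add p11.
From p11 via λ: add p3, p13.
From p3 via λ: add p15.
No new states can be added; the closed set is {p3, p7, p9, p10, p11, p13, p15}.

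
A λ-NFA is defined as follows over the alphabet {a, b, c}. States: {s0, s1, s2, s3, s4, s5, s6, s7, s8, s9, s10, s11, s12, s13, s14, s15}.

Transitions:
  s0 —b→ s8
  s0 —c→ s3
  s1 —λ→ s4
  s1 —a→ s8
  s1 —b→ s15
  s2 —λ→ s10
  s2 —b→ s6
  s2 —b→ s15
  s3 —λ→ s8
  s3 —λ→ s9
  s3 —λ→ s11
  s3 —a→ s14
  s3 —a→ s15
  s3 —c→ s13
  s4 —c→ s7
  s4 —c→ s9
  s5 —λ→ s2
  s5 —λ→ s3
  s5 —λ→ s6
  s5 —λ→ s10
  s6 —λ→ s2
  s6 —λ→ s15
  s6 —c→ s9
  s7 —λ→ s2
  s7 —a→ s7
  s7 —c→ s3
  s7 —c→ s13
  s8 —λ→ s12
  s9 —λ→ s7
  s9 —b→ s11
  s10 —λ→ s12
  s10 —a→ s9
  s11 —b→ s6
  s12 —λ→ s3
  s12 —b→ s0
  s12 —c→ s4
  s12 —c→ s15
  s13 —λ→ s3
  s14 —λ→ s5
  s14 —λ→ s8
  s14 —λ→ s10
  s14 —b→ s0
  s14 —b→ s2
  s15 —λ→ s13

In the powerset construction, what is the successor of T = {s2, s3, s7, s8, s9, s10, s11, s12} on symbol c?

{s2, s3, s4, s7, s8, s9, s10, s11, s12, s13, s15}

s3 on c → {s13}.
s7 on c → {s3, s13}.
s12 on c → {s4, s15}.
No c-transition from s2, s8, s9, s10, s11.
Union after reading c: {s3, s4, s13, s15}.
Now take the λ-closure:
From s3 via λ: add s8, s9, s11.
From s8 via λ: add s12.
From s9 via λ: add s7.
From s7 via λ: add s2.
From s2 via λ: add s10.
No new states can be added; the closed set is {s2, s3, s4, s7, s8, s9, s10, s11, s12, s13, s15}.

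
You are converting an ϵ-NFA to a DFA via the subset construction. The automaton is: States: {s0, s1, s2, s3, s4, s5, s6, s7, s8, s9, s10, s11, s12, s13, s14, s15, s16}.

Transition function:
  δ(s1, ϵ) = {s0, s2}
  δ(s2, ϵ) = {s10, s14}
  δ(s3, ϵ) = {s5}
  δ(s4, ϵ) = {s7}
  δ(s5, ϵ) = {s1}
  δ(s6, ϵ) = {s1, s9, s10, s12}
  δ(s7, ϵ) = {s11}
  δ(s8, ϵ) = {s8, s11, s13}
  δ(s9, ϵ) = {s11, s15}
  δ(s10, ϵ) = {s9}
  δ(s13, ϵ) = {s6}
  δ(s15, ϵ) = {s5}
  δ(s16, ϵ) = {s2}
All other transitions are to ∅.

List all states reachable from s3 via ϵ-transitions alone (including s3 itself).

Start with {s3}.
From s3 via ϵ: add s5.
From s5 via ϵ: add s1.
From s1 via ϵ: add s0, s2.
From s2 via ϵ: add s10, s14.
From s10 via ϵ: add s9.
From s9 via ϵ: add s11, s15.
No new states can be added; the closed set is {s0, s1, s2, s3, s5, s9, s10, s11, s14, s15}.

{s0, s1, s2, s3, s5, s9, s10, s11, s14, s15}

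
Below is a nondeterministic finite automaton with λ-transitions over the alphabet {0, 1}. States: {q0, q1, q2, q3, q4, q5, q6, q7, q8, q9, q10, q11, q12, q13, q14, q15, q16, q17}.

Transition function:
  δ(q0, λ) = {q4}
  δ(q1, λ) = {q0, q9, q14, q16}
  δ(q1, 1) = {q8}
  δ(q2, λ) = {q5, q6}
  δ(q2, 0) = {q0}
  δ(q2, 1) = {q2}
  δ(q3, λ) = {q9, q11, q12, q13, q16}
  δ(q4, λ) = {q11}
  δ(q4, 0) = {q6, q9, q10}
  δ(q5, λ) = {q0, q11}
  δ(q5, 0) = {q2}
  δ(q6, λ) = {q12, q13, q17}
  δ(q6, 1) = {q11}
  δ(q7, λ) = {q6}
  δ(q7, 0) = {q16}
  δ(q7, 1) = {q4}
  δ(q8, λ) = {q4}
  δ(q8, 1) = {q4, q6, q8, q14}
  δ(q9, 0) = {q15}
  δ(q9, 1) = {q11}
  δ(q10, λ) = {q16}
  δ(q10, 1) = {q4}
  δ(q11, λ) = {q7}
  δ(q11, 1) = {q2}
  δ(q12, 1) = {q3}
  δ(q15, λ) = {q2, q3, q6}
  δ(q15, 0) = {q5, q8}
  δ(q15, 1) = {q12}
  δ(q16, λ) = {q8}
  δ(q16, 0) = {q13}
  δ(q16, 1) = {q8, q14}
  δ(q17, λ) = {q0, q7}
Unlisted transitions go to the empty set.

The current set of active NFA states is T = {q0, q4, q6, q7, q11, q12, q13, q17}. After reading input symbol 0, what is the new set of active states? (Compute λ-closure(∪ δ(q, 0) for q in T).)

{q0, q4, q6, q7, q8, q9, q10, q11, q12, q13, q16, q17}

q4 on 0 → {q6, q9, q10}.
q7 on 0 → {q16}.
No 0-transition from q0, q6, q11, q12, q13, q17.
Union after reading 0: {q6, q9, q10, q16}.
Now take the λ-closure:
From q6 via λ: add q12, q13, q17.
From q16 via λ: add q8.
From q8 via λ: add q4.
From q17 via λ: add q0, q7.
From q4 via λ: add q11.
No new states can be added; the closed set is {q0, q4, q6, q7, q8, q9, q10, q11, q12, q13, q16, q17}.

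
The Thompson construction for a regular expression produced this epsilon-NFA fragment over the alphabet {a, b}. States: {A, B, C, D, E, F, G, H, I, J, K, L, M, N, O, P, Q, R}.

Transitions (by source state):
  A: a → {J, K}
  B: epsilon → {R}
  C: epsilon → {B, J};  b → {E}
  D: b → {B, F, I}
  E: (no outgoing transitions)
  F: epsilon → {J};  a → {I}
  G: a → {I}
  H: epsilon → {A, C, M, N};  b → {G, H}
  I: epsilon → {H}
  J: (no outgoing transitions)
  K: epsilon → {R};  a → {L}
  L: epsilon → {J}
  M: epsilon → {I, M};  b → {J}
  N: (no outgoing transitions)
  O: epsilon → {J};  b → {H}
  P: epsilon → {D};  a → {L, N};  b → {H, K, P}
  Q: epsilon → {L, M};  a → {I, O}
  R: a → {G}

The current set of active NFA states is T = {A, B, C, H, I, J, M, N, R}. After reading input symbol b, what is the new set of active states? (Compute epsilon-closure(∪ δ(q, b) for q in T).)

{A, B, C, E, G, H, I, J, M, N, R}

C on b → {E}.
H on b → {G, H}.
M on b → {J}.
No b-transition from A, B, I, J, N, R.
Union after reading b: {E, G, H, J}.
Now take the epsilon-closure:
From H via epsilon: add A, C, M, N.
From C via epsilon: add B.
From M via epsilon: add I.
From B via epsilon: add R.
No new states can be added; the closed set is {A, B, C, E, G, H, I, J, M, N, R}.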